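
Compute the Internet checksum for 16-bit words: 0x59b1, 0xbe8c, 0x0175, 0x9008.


Sum all words (with carry folding):
+ 0x59b1 = 0x59b1
+ 0xbe8c = 0x183e
+ 0x0175 = 0x19b3
+ 0x9008 = 0xa9bb
One's complement: ~0xa9bb
Checksum = 0x5644


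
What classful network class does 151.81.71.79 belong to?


First octet: 151
Binary: 10010111
10xxxxxx -> Class B (128-191)
Class B, default mask 255.255.0.0 (/16)


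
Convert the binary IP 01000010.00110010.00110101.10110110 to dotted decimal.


01000010 = 66
00110010 = 50
00110101 = 53
10110110 = 182
IP: 66.50.53.182


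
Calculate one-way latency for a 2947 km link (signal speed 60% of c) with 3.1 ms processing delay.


Speed = 0.6 * 3e5 km/s = 180000 km/s
Propagation delay = 2947 / 180000 = 0.0164 s = 16.3722 ms
Processing delay = 3.1 ms
Total one-way latency = 19.4722 ms


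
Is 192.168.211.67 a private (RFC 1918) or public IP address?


RFC 1918 private ranges:
  10.0.0.0/8 (10.0.0.0 - 10.255.255.255)
  172.16.0.0/12 (172.16.0.0 - 172.31.255.255)
  192.168.0.0/16 (192.168.0.0 - 192.168.255.255)
Private (in 192.168.0.0/16)


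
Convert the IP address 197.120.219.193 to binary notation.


197 = 11000101
120 = 01111000
219 = 11011011
193 = 11000001
Binary: 11000101.01111000.11011011.11000001


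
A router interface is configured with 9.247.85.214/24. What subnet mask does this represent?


/24 means 24 network bits, 8 host bits
Binary: 11111111111111111111111100000000
Mask: 255.255.255.0


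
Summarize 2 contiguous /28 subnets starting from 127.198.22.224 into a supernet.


Original prefix: /28
Number of subnets: 2 = 2^1
New prefix = 28 - 1 = 27
Supernet: 127.198.22.224/27


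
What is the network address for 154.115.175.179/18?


IP:   10011010.01110011.10101111.10110011
Mask: 11111111.11111111.11000000.00000000
AND operation:
Net:  10011010.01110011.10000000.00000000
Network: 154.115.128.0/18


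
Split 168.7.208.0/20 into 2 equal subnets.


New prefix = 20 + 1 = 21
Each subnet has 2048 addresses
  168.7.208.0/21
  168.7.216.0/21
Subnets: 168.7.208.0/21, 168.7.216.0/21


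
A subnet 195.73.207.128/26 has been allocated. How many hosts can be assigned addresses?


Host bits = 32 - 26 = 6
Total addresses = 2^6 = 64
Usable = total - 2 (network and broadcast)
Usable hosts: 62


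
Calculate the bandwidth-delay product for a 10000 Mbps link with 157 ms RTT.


BDP = bandwidth * RTT
= 10000 Mbps * 157 ms
= 10000 * 1e6 * 157 / 1000 bits
= 1570000000 bits
= 196250000 bytes
= 191650.3906 KB
BDP = 1570000000 bits (196250000 bytes)


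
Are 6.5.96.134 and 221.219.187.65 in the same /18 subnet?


Mask: 255.255.192.0
6.5.96.134 AND mask = 6.5.64.0
221.219.187.65 AND mask = 221.219.128.0
No, different subnets (6.5.64.0 vs 221.219.128.0)


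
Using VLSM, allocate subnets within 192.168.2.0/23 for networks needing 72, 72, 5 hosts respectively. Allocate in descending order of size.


72 hosts -> /25 (126 usable): 192.168.2.0/25
72 hosts -> /25 (126 usable): 192.168.2.128/25
5 hosts -> /29 (6 usable): 192.168.3.0/29
Allocation: 192.168.2.0/25 (72 hosts, 126 usable); 192.168.2.128/25 (72 hosts, 126 usable); 192.168.3.0/29 (5 hosts, 6 usable)


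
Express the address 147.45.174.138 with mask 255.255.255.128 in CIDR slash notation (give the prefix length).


Binary: 11111111.11111111.11111111.10000000
Count leading 1s
Prefix: /25


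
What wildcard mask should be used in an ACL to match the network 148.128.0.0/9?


Subnet mask: 255.128.0.0
Wildcard = 255.255.255.255 - subnet mask
255 - 255 = 0
255 - 128 = 127
255 - 0 = 255
255 - 0 = 255
Wildcard: 0.127.255.255


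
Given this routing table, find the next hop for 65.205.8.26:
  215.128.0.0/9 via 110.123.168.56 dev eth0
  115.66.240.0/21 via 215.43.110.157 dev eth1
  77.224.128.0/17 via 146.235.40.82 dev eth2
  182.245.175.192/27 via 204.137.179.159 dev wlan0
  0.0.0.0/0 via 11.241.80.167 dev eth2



Longest prefix match for 65.205.8.26:
  /9 215.128.0.0: no
  /21 115.66.240.0: no
  /17 77.224.128.0: no
  /27 182.245.175.192: no
  /0 0.0.0.0: MATCH
Selected: next-hop 11.241.80.167 via eth2 (matched /0)


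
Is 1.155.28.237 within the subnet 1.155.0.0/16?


Subnet network: 1.155.0.0
Test IP AND mask: 1.155.0.0
Yes, 1.155.28.237 is in 1.155.0.0/16


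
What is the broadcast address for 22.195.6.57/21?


Network: 22.195.0.0/21
Host bits = 11
Set all host bits to 1:
Broadcast: 22.195.7.255


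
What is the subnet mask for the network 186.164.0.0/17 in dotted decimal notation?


/17 means 17 network bits, 15 host bits
Binary: 11111111111111111000000000000000
Mask: 255.255.128.0


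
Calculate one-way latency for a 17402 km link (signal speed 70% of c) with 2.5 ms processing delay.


Speed = 0.7 * 3e5 km/s = 210000 km/s
Propagation delay = 17402 / 210000 = 0.0829 s = 82.8667 ms
Processing delay = 2.5 ms
Total one-way latency = 85.3667 ms


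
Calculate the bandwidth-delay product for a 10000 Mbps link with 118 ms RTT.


BDP = bandwidth * RTT
= 10000 Mbps * 118 ms
= 10000 * 1e6 * 118 / 1000 bits
= 1180000000 bits
= 147500000 bytes
= 144042.9688 KB
BDP = 1180000000 bits (147500000 bytes)


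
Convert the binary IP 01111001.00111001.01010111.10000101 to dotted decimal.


01111001 = 121
00111001 = 57
01010111 = 87
10000101 = 133
IP: 121.57.87.133


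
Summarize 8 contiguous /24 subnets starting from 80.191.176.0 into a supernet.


Original prefix: /24
Number of subnets: 8 = 2^3
New prefix = 24 - 3 = 21
Supernet: 80.191.176.0/21


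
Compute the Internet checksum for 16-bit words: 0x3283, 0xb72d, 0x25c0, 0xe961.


Sum all words (with carry folding):
+ 0x3283 = 0x3283
+ 0xb72d = 0xe9b0
+ 0x25c0 = 0x0f71
+ 0xe961 = 0xf8d2
One's complement: ~0xf8d2
Checksum = 0x072d


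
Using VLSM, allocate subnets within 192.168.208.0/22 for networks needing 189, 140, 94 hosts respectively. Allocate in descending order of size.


189 hosts -> /24 (254 usable): 192.168.208.0/24
140 hosts -> /24 (254 usable): 192.168.209.0/24
94 hosts -> /25 (126 usable): 192.168.210.0/25
Allocation: 192.168.208.0/24 (189 hosts, 254 usable); 192.168.209.0/24 (140 hosts, 254 usable); 192.168.210.0/25 (94 hosts, 126 usable)


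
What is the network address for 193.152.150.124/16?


IP:   11000001.10011000.10010110.01111100
Mask: 11111111.11111111.00000000.00000000
AND operation:
Net:  11000001.10011000.00000000.00000000
Network: 193.152.0.0/16


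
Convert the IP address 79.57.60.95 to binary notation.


79 = 01001111
57 = 00111001
60 = 00111100
95 = 01011111
Binary: 01001111.00111001.00111100.01011111


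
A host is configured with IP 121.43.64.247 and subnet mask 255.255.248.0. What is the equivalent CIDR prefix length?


Binary: 11111111.11111111.11111000.00000000
Count leading 1s
Prefix: /21


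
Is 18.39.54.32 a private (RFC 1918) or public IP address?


RFC 1918 private ranges:
  10.0.0.0/8 (10.0.0.0 - 10.255.255.255)
  172.16.0.0/12 (172.16.0.0 - 172.31.255.255)
  192.168.0.0/16 (192.168.0.0 - 192.168.255.255)
Public (not in any RFC 1918 range)


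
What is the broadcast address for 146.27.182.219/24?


Network: 146.27.182.0/24
Host bits = 8
Set all host bits to 1:
Broadcast: 146.27.182.255


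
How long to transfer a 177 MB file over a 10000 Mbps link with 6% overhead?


Effective throughput = 10000 * (1 - 6/100) = 9400 Mbps
File size in Mb = 177 * 8 = 1416 Mb
Time = 1416 / 9400
Time = 0.1506 seconds


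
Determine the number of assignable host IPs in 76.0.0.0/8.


Host bits = 32 - 8 = 24
Total addresses = 2^24 = 16777216
Usable = total - 2 (network and broadcast)
Usable hosts: 16777214


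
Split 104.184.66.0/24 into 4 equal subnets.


New prefix = 24 + 2 = 26
Each subnet has 64 addresses
  104.184.66.0/26
  104.184.66.64/26
  104.184.66.128/26
  104.184.66.192/26
Subnets: 104.184.66.0/26, 104.184.66.64/26, 104.184.66.128/26, 104.184.66.192/26


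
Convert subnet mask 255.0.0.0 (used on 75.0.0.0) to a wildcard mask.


Subnet mask: 255.0.0.0
Wildcard = 255.255.255.255 - subnet mask
255 - 255 = 0
255 - 0 = 255
255 - 0 = 255
255 - 0 = 255
Wildcard: 0.255.255.255


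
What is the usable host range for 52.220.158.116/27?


Network: 52.220.158.96
Broadcast: 52.220.158.127
First usable = network + 1
Last usable = broadcast - 1
Range: 52.220.158.97 to 52.220.158.126


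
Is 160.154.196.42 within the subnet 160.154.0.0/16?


Subnet network: 160.154.0.0
Test IP AND mask: 160.154.0.0
Yes, 160.154.196.42 is in 160.154.0.0/16


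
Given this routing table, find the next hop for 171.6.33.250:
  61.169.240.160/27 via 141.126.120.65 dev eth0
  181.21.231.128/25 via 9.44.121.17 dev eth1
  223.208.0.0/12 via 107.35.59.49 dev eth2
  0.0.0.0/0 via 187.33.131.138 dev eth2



Longest prefix match for 171.6.33.250:
  /27 61.169.240.160: no
  /25 181.21.231.128: no
  /12 223.208.0.0: no
  /0 0.0.0.0: MATCH
Selected: next-hop 187.33.131.138 via eth2 (matched /0)


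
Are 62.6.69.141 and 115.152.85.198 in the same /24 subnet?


Mask: 255.255.255.0
62.6.69.141 AND mask = 62.6.69.0
115.152.85.198 AND mask = 115.152.85.0
No, different subnets (62.6.69.0 vs 115.152.85.0)


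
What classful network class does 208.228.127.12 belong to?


First octet: 208
Binary: 11010000
110xxxxx -> Class C (192-223)
Class C, default mask 255.255.255.0 (/24)


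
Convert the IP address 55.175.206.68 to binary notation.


55 = 00110111
175 = 10101111
206 = 11001110
68 = 01000100
Binary: 00110111.10101111.11001110.01000100


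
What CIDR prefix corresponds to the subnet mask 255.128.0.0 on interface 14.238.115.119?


Binary: 11111111.10000000.00000000.00000000
Count leading 1s
Prefix: /9


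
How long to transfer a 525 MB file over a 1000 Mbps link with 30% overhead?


Effective throughput = 1000 * (1 - 30/100) = 700 Mbps
File size in Mb = 525 * 8 = 4200 Mb
Time = 4200 / 700
Time = 6 seconds


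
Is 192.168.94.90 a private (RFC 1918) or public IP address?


RFC 1918 private ranges:
  10.0.0.0/8 (10.0.0.0 - 10.255.255.255)
  172.16.0.0/12 (172.16.0.0 - 172.31.255.255)
  192.168.0.0/16 (192.168.0.0 - 192.168.255.255)
Private (in 192.168.0.0/16)


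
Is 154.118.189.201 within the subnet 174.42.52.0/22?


Subnet network: 174.42.52.0
Test IP AND mask: 154.118.188.0
No, 154.118.189.201 is not in 174.42.52.0/22


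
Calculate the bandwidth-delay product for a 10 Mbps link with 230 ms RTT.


BDP = bandwidth * RTT
= 10 Mbps * 230 ms
= 10 * 1e6 * 230 / 1000 bits
= 2300000 bits
= 287500 bytes
= 280.7617 KB
BDP = 2300000 bits (287500 bytes)


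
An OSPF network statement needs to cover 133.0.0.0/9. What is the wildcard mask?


Subnet mask: 255.128.0.0
Wildcard = 255.255.255.255 - subnet mask
255 - 255 = 0
255 - 128 = 127
255 - 0 = 255
255 - 0 = 255
Wildcard: 0.127.255.255


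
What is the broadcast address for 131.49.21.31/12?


Network: 131.48.0.0/12
Host bits = 20
Set all host bits to 1:
Broadcast: 131.63.255.255


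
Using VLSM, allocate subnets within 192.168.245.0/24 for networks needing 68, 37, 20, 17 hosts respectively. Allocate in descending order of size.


68 hosts -> /25 (126 usable): 192.168.245.0/25
37 hosts -> /26 (62 usable): 192.168.245.128/26
20 hosts -> /27 (30 usable): 192.168.245.192/27
17 hosts -> /27 (30 usable): 192.168.245.224/27
Allocation: 192.168.245.0/25 (68 hosts, 126 usable); 192.168.245.128/26 (37 hosts, 62 usable); 192.168.245.192/27 (20 hosts, 30 usable); 192.168.245.224/27 (17 hosts, 30 usable)


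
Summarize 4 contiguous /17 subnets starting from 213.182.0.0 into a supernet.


Original prefix: /17
Number of subnets: 4 = 2^2
New prefix = 17 - 2 = 15
Supernet: 213.182.0.0/15


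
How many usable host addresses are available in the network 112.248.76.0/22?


Host bits = 32 - 22 = 10
Total addresses = 2^10 = 1024
Usable = total - 2 (network and broadcast)
Usable hosts: 1022


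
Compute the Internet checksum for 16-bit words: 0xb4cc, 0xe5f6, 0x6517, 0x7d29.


Sum all words (with carry folding):
+ 0xb4cc = 0xb4cc
+ 0xe5f6 = 0x9ac3
+ 0x6517 = 0xffda
+ 0x7d29 = 0x7d04
One's complement: ~0x7d04
Checksum = 0x82fb


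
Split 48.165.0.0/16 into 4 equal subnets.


New prefix = 16 + 2 = 18
Each subnet has 16384 addresses
  48.165.0.0/18
  48.165.64.0/18
  48.165.128.0/18
  48.165.192.0/18
Subnets: 48.165.0.0/18, 48.165.64.0/18, 48.165.128.0/18, 48.165.192.0/18


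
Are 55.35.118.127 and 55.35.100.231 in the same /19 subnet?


Mask: 255.255.224.0
55.35.118.127 AND mask = 55.35.96.0
55.35.100.231 AND mask = 55.35.96.0
Yes, same subnet (55.35.96.0)


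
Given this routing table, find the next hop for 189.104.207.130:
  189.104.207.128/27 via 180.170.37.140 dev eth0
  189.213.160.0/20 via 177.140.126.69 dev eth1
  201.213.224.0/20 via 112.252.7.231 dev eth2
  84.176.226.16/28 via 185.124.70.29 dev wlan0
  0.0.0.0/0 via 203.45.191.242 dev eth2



Longest prefix match for 189.104.207.130:
  /27 189.104.207.128: MATCH
  /20 189.213.160.0: no
  /20 201.213.224.0: no
  /28 84.176.226.16: no
  /0 0.0.0.0: MATCH
Selected: next-hop 180.170.37.140 via eth0 (matched /27)


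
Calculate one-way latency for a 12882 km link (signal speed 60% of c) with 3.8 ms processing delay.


Speed = 0.6 * 3e5 km/s = 180000 km/s
Propagation delay = 12882 / 180000 = 0.0716 s = 71.5667 ms
Processing delay = 3.8 ms
Total one-way latency = 75.3667 ms


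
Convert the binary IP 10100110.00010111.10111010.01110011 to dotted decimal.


10100110 = 166
00010111 = 23
10111010 = 186
01110011 = 115
IP: 166.23.186.115


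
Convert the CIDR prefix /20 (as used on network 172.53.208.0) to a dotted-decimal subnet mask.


/20 means 20 network bits, 12 host bits
Binary: 11111111111111111111000000000000
Mask: 255.255.240.0


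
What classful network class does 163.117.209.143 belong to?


First octet: 163
Binary: 10100011
10xxxxxx -> Class B (128-191)
Class B, default mask 255.255.0.0 (/16)


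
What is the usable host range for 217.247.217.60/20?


Network: 217.247.208.0
Broadcast: 217.247.223.255
First usable = network + 1
Last usable = broadcast - 1
Range: 217.247.208.1 to 217.247.223.254


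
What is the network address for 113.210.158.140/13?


IP:   01110001.11010010.10011110.10001100
Mask: 11111111.11111000.00000000.00000000
AND operation:
Net:  01110001.11010000.00000000.00000000
Network: 113.208.0.0/13


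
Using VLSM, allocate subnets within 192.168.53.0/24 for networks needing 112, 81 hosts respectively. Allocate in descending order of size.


112 hosts -> /25 (126 usable): 192.168.53.0/25
81 hosts -> /25 (126 usable): 192.168.53.128/25
Allocation: 192.168.53.0/25 (112 hosts, 126 usable); 192.168.53.128/25 (81 hosts, 126 usable)


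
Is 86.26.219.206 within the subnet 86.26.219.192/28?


Subnet network: 86.26.219.192
Test IP AND mask: 86.26.219.192
Yes, 86.26.219.206 is in 86.26.219.192/28


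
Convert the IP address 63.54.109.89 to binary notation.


63 = 00111111
54 = 00110110
109 = 01101101
89 = 01011001
Binary: 00111111.00110110.01101101.01011001


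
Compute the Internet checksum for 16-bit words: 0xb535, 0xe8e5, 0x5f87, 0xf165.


Sum all words (with carry folding):
+ 0xb535 = 0xb535
+ 0xe8e5 = 0x9e1b
+ 0x5f87 = 0xfda2
+ 0xf165 = 0xef08
One's complement: ~0xef08
Checksum = 0x10f7


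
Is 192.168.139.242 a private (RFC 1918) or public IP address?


RFC 1918 private ranges:
  10.0.0.0/8 (10.0.0.0 - 10.255.255.255)
  172.16.0.0/12 (172.16.0.0 - 172.31.255.255)
  192.168.0.0/16 (192.168.0.0 - 192.168.255.255)
Private (in 192.168.0.0/16)


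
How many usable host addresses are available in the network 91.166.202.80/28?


Host bits = 32 - 28 = 4
Total addresses = 2^4 = 16
Usable = total - 2 (network and broadcast)
Usable hosts: 14


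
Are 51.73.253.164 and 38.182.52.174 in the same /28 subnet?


Mask: 255.255.255.240
51.73.253.164 AND mask = 51.73.253.160
38.182.52.174 AND mask = 38.182.52.160
No, different subnets (51.73.253.160 vs 38.182.52.160)


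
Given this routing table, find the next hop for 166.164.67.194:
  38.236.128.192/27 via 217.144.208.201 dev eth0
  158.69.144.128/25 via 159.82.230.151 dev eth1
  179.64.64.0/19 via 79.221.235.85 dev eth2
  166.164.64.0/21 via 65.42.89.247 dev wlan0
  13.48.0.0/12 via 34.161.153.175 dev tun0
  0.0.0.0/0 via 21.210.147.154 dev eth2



Longest prefix match for 166.164.67.194:
  /27 38.236.128.192: no
  /25 158.69.144.128: no
  /19 179.64.64.0: no
  /21 166.164.64.0: MATCH
  /12 13.48.0.0: no
  /0 0.0.0.0: MATCH
Selected: next-hop 65.42.89.247 via wlan0 (matched /21)


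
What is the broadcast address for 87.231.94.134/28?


Network: 87.231.94.128/28
Host bits = 4
Set all host bits to 1:
Broadcast: 87.231.94.143


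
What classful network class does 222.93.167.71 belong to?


First octet: 222
Binary: 11011110
110xxxxx -> Class C (192-223)
Class C, default mask 255.255.255.0 (/24)


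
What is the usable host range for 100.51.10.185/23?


Network: 100.51.10.0
Broadcast: 100.51.11.255
First usable = network + 1
Last usable = broadcast - 1
Range: 100.51.10.1 to 100.51.11.254


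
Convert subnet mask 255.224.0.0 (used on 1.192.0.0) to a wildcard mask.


Subnet mask: 255.224.0.0
Wildcard = 255.255.255.255 - subnet mask
255 - 255 = 0
255 - 224 = 31
255 - 0 = 255
255 - 0 = 255
Wildcard: 0.31.255.255


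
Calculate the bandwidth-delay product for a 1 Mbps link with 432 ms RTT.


BDP = bandwidth * RTT
= 1 Mbps * 432 ms
= 1 * 1e6 * 432 / 1000 bits
= 432000 bits
= 54000 bytes
= 52.7344 KB
BDP = 432000 bits (54000 bytes)


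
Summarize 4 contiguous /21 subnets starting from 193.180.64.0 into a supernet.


Original prefix: /21
Number of subnets: 4 = 2^2
New prefix = 21 - 2 = 19
Supernet: 193.180.64.0/19


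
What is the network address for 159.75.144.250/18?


IP:   10011111.01001011.10010000.11111010
Mask: 11111111.11111111.11000000.00000000
AND operation:
Net:  10011111.01001011.10000000.00000000
Network: 159.75.128.0/18


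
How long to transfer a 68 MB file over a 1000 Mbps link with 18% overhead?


Effective throughput = 1000 * (1 - 18/100) = 820.0 Mbps
File size in Mb = 68 * 8 = 544 Mb
Time = 544 / 820.0
Time = 0.6634 seconds


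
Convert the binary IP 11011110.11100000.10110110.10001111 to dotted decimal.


11011110 = 222
11100000 = 224
10110110 = 182
10001111 = 143
IP: 222.224.182.143


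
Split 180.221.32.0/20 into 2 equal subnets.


New prefix = 20 + 1 = 21
Each subnet has 2048 addresses
  180.221.32.0/21
  180.221.40.0/21
Subnets: 180.221.32.0/21, 180.221.40.0/21


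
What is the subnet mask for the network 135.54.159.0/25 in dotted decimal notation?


/25 means 25 network bits, 7 host bits
Binary: 11111111111111111111111110000000
Mask: 255.255.255.128


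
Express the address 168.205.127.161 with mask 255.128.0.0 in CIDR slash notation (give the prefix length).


Binary: 11111111.10000000.00000000.00000000
Count leading 1s
Prefix: /9


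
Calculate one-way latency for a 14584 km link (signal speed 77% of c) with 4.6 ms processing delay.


Speed = 0.77 * 3e5 km/s = 231000 km/s
Propagation delay = 14584 / 231000 = 0.0631 s = 63.1342 ms
Processing delay = 4.6 ms
Total one-way latency = 67.7342 ms


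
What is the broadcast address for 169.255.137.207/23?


Network: 169.255.136.0/23
Host bits = 9
Set all host bits to 1:
Broadcast: 169.255.137.255


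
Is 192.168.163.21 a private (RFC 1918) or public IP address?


RFC 1918 private ranges:
  10.0.0.0/8 (10.0.0.0 - 10.255.255.255)
  172.16.0.0/12 (172.16.0.0 - 172.31.255.255)
  192.168.0.0/16 (192.168.0.0 - 192.168.255.255)
Private (in 192.168.0.0/16)


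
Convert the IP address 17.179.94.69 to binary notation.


17 = 00010001
179 = 10110011
94 = 01011110
69 = 01000101
Binary: 00010001.10110011.01011110.01000101


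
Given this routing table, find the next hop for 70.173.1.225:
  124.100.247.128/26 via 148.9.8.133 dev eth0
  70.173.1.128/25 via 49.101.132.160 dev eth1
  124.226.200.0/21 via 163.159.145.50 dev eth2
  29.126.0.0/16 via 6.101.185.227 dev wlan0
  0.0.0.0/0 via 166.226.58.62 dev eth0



Longest prefix match for 70.173.1.225:
  /26 124.100.247.128: no
  /25 70.173.1.128: MATCH
  /21 124.226.200.0: no
  /16 29.126.0.0: no
  /0 0.0.0.0: MATCH
Selected: next-hop 49.101.132.160 via eth1 (matched /25)


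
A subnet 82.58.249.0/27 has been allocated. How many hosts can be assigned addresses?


Host bits = 32 - 27 = 5
Total addresses = 2^5 = 32
Usable = total - 2 (network and broadcast)
Usable hosts: 30


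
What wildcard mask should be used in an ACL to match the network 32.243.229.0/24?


Subnet mask: 255.255.255.0
Wildcard = 255.255.255.255 - subnet mask
255 - 255 = 0
255 - 255 = 0
255 - 255 = 0
255 - 0 = 255
Wildcard: 0.0.0.255


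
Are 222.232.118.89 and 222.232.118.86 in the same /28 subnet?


Mask: 255.255.255.240
222.232.118.89 AND mask = 222.232.118.80
222.232.118.86 AND mask = 222.232.118.80
Yes, same subnet (222.232.118.80)


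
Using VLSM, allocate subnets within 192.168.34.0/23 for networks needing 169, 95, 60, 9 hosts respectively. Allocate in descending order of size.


169 hosts -> /24 (254 usable): 192.168.34.0/24
95 hosts -> /25 (126 usable): 192.168.35.0/25
60 hosts -> /26 (62 usable): 192.168.35.128/26
9 hosts -> /28 (14 usable): 192.168.35.192/28
Allocation: 192.168.34.0/24 (169 hosts, 254 usable); 192.168.35.0/25 (95 hosts, 126 usable); 192.168.35.128/26 (60 hosts, 62 usable); 192.168.35.192/28 (9 hosts, 14 usable)


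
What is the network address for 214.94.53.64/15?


IP:   11010110.01011110.00110101.01000000
Mask: 11111111.11111110.00000000.00000000
AND operation:
Net:  11010110.01011110.00000000.00000000
Network: 214.94.0.0/15


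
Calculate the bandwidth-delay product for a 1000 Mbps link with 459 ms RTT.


BDP = bandwidth * RTT
= 1000 Mbps * 459 ms
= 1000 * 1e6 * 459 / 1000 bits
= 459000000 bits
= 57375000 bytes
= 56030.2734 KB
BDP = 459000000 bits (57375000 bytes)


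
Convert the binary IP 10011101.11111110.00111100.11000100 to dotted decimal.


10011101 = 157
11111110 = 254
00111100 = 60
11000100 = 196
IP: 157.254.60.196


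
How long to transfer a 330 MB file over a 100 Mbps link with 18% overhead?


Effective throughput = 100 * (1 - 18/100) = 82 Mbps
File size in Mb = 330 * 8 = 2640 Mb
Time = 2640 / 82
Time = 32.1951 seconds


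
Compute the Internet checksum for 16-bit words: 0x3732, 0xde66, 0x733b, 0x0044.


Sum all words (with carry folding):
+ 0x3732 = 0x3732
+ 0xde66 = 0x1599
+ 0x733b = 0x88d4
+ 0x0044 = 0x8918
One's complement: ~0x8918
Checksum = 0x76e7


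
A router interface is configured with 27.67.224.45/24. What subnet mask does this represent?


/24 means 24 network bits, 8 host bits
Binary: 11111111111111111111111100000000
Mask: 255.255.255.0


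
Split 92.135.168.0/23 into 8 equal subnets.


New prefix = 23 + 3 = 26
Each subnet has 64 addresses
  92.135.168.0/26
  92.135.168.64/26
  92.135.168.128/26
  92.135.168.192/26
  92.135.169.0/26
  92.135.169.64/26
  92.135.169.128/26
  92.135.169.192/26
Subnets: 92.135.168.0/26, 92.135.168.64/26, 92.135.168.128/26, 92.135.168.192/26, 92.135.169.0/26, 92.135.169.64/26, 92.135.169.128/26, 92.135.169.192/26


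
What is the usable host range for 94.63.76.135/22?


Network: 94.63.76.0
Broadcast: 94.63.79.255
First usable = network + 1
Last usable = broadcast - 1
Range: 94.63.76.1 to 94.63.79.254


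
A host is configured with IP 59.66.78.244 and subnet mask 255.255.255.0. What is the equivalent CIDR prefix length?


Binary: 11111111.11111111.11111111.00000000
Count leading 1s
Prefix: /24


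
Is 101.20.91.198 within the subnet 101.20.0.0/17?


Subnet network: 101.20.0.0
Test IP AND mask: 101.20.0.0
Yes, 101.20.91.198 is in 101.20.0.0/17


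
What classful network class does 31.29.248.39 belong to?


First octet: 31
Binary: 00011111
0xxxxxxx -> Class A (1-126)
Class A, default mask 255.0.0.0 (/8)


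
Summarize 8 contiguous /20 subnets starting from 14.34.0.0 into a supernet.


Original prefix: /20
Number of subnets: 8 = 2^3
New prefix = 20 - 3 = 17
Supernet: 14.34.0.0/17


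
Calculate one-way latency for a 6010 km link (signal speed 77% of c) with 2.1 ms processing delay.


Speed = 0.77 * 3e5 km/s = 231000 km/s
Propagation delay = 6010 / 231000 = 0.026 s = 26.0173 ms
Processing delay = 2.1 ms
Total one-way latency = 28.1173 ms


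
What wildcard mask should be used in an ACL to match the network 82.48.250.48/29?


Subnet mask: 255.255.255.248
Wildcard = 255.255.255.255 - subnet mask
255 - 255 = 0
255 - 255 = 0
255 - 255 = 0
255 - 248 = 7
Wildcard: 0.0.0.7


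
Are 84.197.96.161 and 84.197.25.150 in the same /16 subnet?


Mask: 255.255.0.0
84.197.96.161 AND mask = 84.197.0.0
84.197.25.150 AND mask = 84.197.0.0
Yes, same subnet (84.197.0.0)


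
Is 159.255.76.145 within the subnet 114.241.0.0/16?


Subnet network: 114.241.0.0
Test IP AND mask: 159.255.0.0
No, 159.255.76.145 is not in 114.241.0.0/16


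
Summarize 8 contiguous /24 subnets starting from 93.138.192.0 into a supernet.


Original prefix: /24
Number of subnets: 8 = 2^3
New prefix = 24 - 3 = 21
Supernet: 93.138.192.0/21


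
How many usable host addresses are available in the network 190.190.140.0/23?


Host bits = 32 - 23 = 9
Total addresses = 2^9 = 512
Usable = total - 2 (network and broadcast)
Usable hosts: 510


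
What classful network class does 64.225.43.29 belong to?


First octet: 64
Binary: 01000000
0xxxxxxx -> Class A (1-126)
Class A, default mask 255.0.0.0 (/8)


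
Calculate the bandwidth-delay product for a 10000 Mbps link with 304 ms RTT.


BDP = bandwidth * RTT
= 10000 Mbps * 304 ms
= 10000 * 1e6 * 304 / 1000 bits
= 3040000000 bits
= 380000000 bytes
= 371093.75 KB
BDP = 3040000000 bits (380000000 bytes)


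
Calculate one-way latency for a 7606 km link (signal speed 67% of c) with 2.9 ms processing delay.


Speed = 0.67 * 3e5 km/s = 201000 km/s
Propagation delay = 7606 / 201000 = 0.0378 s = 37.8408 ms
Processing delay = 2.9 ms
Total one-way latency = 40.7408 ms


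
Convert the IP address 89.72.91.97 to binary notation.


89 = 01011001
72 = 01001000
91 = 01011011
97 = 01100001
Binary: 01011001.01001000.01011011.01100001


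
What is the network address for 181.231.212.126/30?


IP:   10110101.11100111.11010100.01111110
Mask: 11111111.11111111.11111111.11111100
AND operation:
Net:  10110101.11100111.11010100.01111100
Network: 181.231.212.124/30


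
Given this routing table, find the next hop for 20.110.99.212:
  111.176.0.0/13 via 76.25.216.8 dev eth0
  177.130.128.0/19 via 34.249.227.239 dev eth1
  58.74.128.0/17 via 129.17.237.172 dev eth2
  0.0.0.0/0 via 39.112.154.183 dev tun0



Longest prefix match for 20.110.99.212:
  /13 111.176.0.0: no
  /19 177.130.128.0: no
  /17 58.74.128.0: no
  /0 0.0.0.0: MATCH
Selected: next-hop 39.112.154.183 via tun0 (matched /0)


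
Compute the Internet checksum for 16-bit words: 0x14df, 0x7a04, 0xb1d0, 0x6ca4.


Sum all words (with carry folding):
+ 0x14df = 0x14df
+ 0x7a04 = 0x8ee3
+ 0xb1d0 = 0x40b4
+ 0x6ca4 = 0xad58
One's complement: ~0xad58
Checksum = 0x52a7


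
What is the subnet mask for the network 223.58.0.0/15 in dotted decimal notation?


/15 means 15 network bits, 17 host bits
Binary: 11111111111111100000000000000000
Mask: 255.254.0.0


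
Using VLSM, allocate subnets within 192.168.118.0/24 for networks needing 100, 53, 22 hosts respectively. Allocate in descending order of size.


100 hosts -> /25 (126 usable): 192.168.118.0/25
53 hosts -> /26 (62 usable): 192.168.118.128/26
22 hosts -> /27 (30 usable): 192.168.118.192/27
Allocation: 192.168.118.0/25 (100 hosts, 126 usable); 192.168.118.128/26 (53 hosts, 62 usable); 192.168.118.192/27 (22 hosts, 30 usable)


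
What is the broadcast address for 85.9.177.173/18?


Network: 85.9.128.0/18
Host bits = 14
Set all host bits to 1:
Broadcast: 85.9.191.255


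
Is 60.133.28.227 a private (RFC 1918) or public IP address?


RFC 1918 private ranges:
  10.0.0.0/8 (10.0.0.0 - 10.255.255.255)
  172.16.0.0/12 (172.16.0.0 - 172.31.255.255)
  192.168.0.0/16 (192.168.0.0 - 192.168.255.255)
Public (not in any RFC 1918 range)


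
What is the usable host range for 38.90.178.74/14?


Network: 38.88.0.0
Broadcast: 38.91.255.255
First usable = network + 1
Last usable = broadcast - 1
Range: 38.88.0.1 to 38.91.255.254


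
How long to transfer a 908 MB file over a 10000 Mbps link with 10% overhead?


Effective throughput = 10000 * (1 - 10/100) = 9000 Mbps
File size in Mb = 908 * 8 = 7264 Mb
Time = 7264 / 9000
Time = 0.8071 seconds


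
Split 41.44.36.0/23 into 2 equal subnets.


New prefix = 23 + 1 = 24
Each subnet has 256 addresses
  41.44.36.0/24
  41.44.37.0/24
Subnets: 41.44.36.0/24, 41.44.37.0/24


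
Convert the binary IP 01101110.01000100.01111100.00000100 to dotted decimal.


01101110 = 110
01000100 = 68
01111100 = 124
00000100 = 4
IP: 110.68.124.4


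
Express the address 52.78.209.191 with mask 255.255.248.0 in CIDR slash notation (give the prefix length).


Binary: 11111111.11111111.11111000.00000000
Count leading 1s
Prefix: /21


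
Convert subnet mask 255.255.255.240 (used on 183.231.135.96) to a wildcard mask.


Subnet mask: 255.255.255.240
Wildcard = 255.255.255.255 - subnet mask
255 - 255 = 0
255 - 255 = 0
255 - 255 = 0
255 - 240 = 15
Wildcard: 0.0.0.15


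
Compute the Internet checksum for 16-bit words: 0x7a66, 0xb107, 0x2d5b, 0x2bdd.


Sum all words (with carry folding):
+ 0x7a66 = 0x7a66
+ 0xb107 = 0x2b6e
+ 0x2d5b = 0x58c9
+ 0x2bdd = 0x84a6
One's complement: ~0x84a6
Checksum = 0x7b59


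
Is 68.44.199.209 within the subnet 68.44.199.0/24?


Subnet network: 68.44.199.0
Test IP AND mask: 68.44.199.0
Yes, 68.44.199.209 is in 68.44.199.0/24


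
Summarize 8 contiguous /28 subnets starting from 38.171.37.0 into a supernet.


Original prefix: /28
Number of subnets: 8 = 2^3
New prefix = 28 - 3 = 25
Supernet: 38.171.37.0/25


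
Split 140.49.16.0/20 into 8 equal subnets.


New prefix = 20 + 3 = 23
Each subnet has 512 addresses
  140.49.16.0/23
  140.49.18.0/23
  140.49.20.0/23
  140.49.22.0/23
  140.49.24.0/23
  140.49.26.0/23
  140.49.28.0/23
  140.49.30.0/23
Subnets: 140.49.16.0/23, 140.49.18.0/23, 140.49.20.0/23, 140.49.22.0/23, 140.49.24.0/23, 140.49.26.0/23, 140.49.28.0/23, 140.49.30.0/23


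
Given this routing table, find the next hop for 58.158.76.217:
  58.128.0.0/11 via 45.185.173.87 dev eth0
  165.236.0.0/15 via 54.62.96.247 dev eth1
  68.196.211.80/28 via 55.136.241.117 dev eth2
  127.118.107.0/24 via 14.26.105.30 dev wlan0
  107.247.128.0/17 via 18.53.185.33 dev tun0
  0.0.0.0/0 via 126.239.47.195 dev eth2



Longest prefix match for 58.158.76.217:
  /11 58.128.0.0: MATCH
  /15 165.236.0.0: no
  /28 68.196.211.80: no
  /24 127.118.107.0: no
  /17 107.247.128.0: no
  /0 0.0.0.0: MATCH
Selected: next-hop 45.185.173.87 via eth0 (matched /11)


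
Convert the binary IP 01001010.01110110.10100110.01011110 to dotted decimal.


01001010 = 74
01110110 = 118
10100110 = 166
01011110 = 94
IP: 74.118.166.94


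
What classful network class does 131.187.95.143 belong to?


First octet: 131
Binary: 10000011
10xxxxxx -> Class B (128-191)
Class B, default mask 255.255.0.0 (/16)


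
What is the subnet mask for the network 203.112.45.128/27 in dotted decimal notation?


/27 means 27 network bits, 5 host bits
Binary: 11111111111111111111111111100000
Mask: 255.255.255.224


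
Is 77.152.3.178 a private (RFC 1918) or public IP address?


RFC 1918 private ranges:
  10.0.0.0/8 (10.0.0.0 - 10.255.255.255)
  172.16.0.0/12 (172.16.0.0 - 172.31.255.255)
  192.168.0.0/16 (192.168.0.0 - 192.168.255.255)
Public (not in any RFC 1918 range)


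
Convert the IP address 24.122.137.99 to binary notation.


24 = 00011000
122 = 01111010
137 = 10001001
99 = 01100011
Binary: 00011000.01111010.10001001.01100011


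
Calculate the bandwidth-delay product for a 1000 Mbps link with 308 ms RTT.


BDP = bandwidth * RTT
= 1000 Mbps * 308 ms
= 1000 * 1e6 * 308 / 1000 bits
= 308000000 bits
= 38500000 bytes
= 37597.6562 KB
BDP = 308000000 bits (38500000 bytes)


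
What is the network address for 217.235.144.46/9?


IP:   11011001.11101011.10010000.00101110
Mask: 11111111.10000000.00000000.00000000
AND operation:
Net:  11011001.10000000.00000000.00000000
Network: 217.128.0.0/9


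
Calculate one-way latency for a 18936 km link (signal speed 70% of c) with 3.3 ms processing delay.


Speed = 0.7 * 3e5 km/s = 210000 km/s
Propagation delay = 18936 / 210000 = 0.0902 s = 90.1714 ms
Processing delay = 3.3 ms
Total one-way latency = 93.4714 ms


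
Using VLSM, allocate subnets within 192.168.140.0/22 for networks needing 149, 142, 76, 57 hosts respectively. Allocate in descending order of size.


149 hosts -> /24 (254 usable): 192.168.140.0/24
142 hosts -> /24 (254 usable): 192.168.141.0/24
76 hosts -> /25 (126 usable): 192.168.142.0/25
57 hosts -> /26 (62 usable): 192.168.142.128/26
Allocation: 192.168.140.0/24 (149 hosts, 254 usable); 192.168.141.0/24 (142 hosts, 254 usable); 192.168.142.0/25 (76 hosts, 126 usable); 192.168.142.128/26 (57 hosts, 62 usable)


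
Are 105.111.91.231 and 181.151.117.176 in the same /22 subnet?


Mask: 255.255.252.0
105.111.91.231 AND mask = 105.111.88.0
181.151.117.176 AND mask = 181.151.116.0
No, different subnets (105.111.88.0 vs 181.151.116.0)


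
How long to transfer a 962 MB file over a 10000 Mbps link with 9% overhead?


Effective throughput = 10000 * (1 - 9/100) = 9100 Mbps
File size in Mb = 962 * 8 = 7696 Mb
Time = 7696 / 9100
Time = 0.8457 seconds


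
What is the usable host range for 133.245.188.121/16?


Network: 133.245.0.0
Broadcast: 133.245.255.255
First usable = network + 1
Last usable = broadcast - 1
Range: 133.245.0.1 to 133.245.255.254


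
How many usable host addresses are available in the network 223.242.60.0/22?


Host bits = 32 - 22 = 10
Total addresses = 2^10 = 1024
Usable = total - 2 (network and broadcast)
Usable hosts: 1022


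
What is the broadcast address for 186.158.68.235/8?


Network: 186.0.0.0/8
Host bits = 24
Set all host bits to 1:
Broadcast: 186.255.255.255


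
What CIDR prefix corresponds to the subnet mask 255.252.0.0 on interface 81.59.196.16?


Binary: 11111111.11111100.00000000.00000000
Count leading 1s
Prefix: /14


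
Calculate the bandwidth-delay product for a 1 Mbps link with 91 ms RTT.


BDP = bandwidth * RTT
= 1 Mbps * 91 ms
= 1 * 1e6 * 91 / 1000 bits
= 91000 bits
= 11375 bytes
= 11.1084 KB
BDP = 91000 bits (11375 bytes)


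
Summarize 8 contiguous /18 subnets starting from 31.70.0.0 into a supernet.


Original prefix: /18
Number of subnets: 8 = 2^3
New prefix = 18 - 3 = 15
Supernet: 31.70.0.0/15


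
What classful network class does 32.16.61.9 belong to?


First octet: 32
Binary: 00100000
0xxxxxxx -> Class A (1-126)
Class A, default mask 255.0.0.0 (/8)


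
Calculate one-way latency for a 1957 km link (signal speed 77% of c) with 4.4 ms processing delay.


Speed = 0.77 * 3e5 km/s = 231000 km/s
Propagation delay = 1957 / 231000 = 0.0085 s = 8.4719 ms
Processing delay = 4.4 ms
Total one-way latency = 12.8719 ms


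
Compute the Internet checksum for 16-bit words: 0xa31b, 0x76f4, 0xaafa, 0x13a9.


Sum all words (with carry folding):
+ 0xa31b = 0xa31b
+ 0x76f4 = 0x1a10
+ 0xaafa = 0xc50a
+ 0x13a9 = 0xd8b3
One's complement: ~0xd8b3
Checksum = 0x274c


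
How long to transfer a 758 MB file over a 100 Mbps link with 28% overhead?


Effective throughput = 100 * (1 - 28/100) = 72 Mbps
File size in Mb = 758 * 8 = 6064 Mb
Time = 6064 / 72
Time = 84.2222 seconds


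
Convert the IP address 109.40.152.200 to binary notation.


109 = 01101101
40 = 00101000
152 = 10011000
200 = 11001000
Binary: 01101101.00101000.10011000.11001000


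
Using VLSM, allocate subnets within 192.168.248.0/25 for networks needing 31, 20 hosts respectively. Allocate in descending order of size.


31 hosts -> /26 (62 usable): 192.168.248.0/26
20 hosts -> /27 (30 usable): 192.168.248.64/27
Allocation: 192.168.248.0/26 (31 hosts, 62 usable); 192.168.248.64/27 (20 hosts, 30 usable)


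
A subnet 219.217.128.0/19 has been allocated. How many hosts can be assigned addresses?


Host bits = 32 - 19 = 13
Total addresses = 2^13 = 8192
Usable = total - 2 (network and broadcast)
Usable hosts: 8190


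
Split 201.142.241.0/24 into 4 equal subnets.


New prefix = 24 + 2 = 26
Each subnet has 64 addresses
  201.142.241.0/26
  201.142.241.64/26
  201.142.241.128/26
  201.142.241.192/26
Subnets: 201.142.241.0/26, 201.142.241.64/26, 201.142.241.128/26, 201.142.241.192/26


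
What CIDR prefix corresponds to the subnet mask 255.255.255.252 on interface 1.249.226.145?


Binary: 11111111.11111111.11111111.11111100
Count leading 1s
Prefix: /30


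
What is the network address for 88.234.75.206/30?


IP:   01011000.11101010.01001011.11001110
Mask: 11111111.11111111.11111111.11111100
AND operation:
Net:  01011000.11101010.01001011.11001100
Network: 88.234.75.204/30


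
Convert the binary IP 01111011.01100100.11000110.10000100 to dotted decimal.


01111011 = 123
01100100 = 100
11000110 = 198
10000100 = 132
IP: 123.100.198.132


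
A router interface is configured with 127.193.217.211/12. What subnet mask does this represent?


/12 means 12 network bits, 20 host bits
Binary: 11111111111100000000000000000000
Mask: 255.240.0.0


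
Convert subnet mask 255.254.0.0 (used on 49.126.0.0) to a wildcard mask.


Subnet mask: 255.254.0.0
Wildcard = 255.255.255.255 - subnet mask
255 - 255 = 0
255 - 254 = 1
255 - 0 = 255
255 - 0 = 255
Wildcard: 0.1.255.255


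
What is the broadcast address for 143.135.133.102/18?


Network: 143.135.128.0/18
Host bits = 14
Set all host bits to 1:
Broadcast: 143.135.191.255


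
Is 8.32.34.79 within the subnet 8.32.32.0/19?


Subnet network: 8.32.32.0
Test IP AND mask: 8.32.32.0
Yes, 8.32.34.79 is in 8.32.32.0/19


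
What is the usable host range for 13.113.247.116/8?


Network: 13.0.0.0
Broadcast: 13.255.255.255
First usable = network + 1
Last usable = broadcast - 1
Range: 13.0.0.1 to 13.255.255.254


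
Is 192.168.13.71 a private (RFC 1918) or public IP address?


RFC 1918 private ranges:
  10.0.0.0/8 (10.0.0.0 - 10.255.255.255)
  172.16.0.0/12 (172.16.0.0 - 172.31.255.255)
  192.168.0.0/16 (192.168.0.0 - 192.168.255.255)
Private (in 192.168.0.0/16)


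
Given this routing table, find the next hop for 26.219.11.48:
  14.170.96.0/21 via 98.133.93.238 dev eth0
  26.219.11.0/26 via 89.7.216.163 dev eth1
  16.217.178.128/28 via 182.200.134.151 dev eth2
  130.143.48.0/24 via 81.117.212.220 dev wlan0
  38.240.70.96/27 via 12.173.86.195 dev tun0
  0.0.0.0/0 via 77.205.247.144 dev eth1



Longest prefix match for 26.219.11.48:
  /21 14.170.96.0: no
  /26 26.219.11.0: MATCH
  /28 16.217.178.128: no
  /24 130.143.48.0: no
  /27 38.240.70.96: no
  /0 0.0.0.0: MATCH
Selected: next-hop 89.7.216.163 via eth1 (matched /26)


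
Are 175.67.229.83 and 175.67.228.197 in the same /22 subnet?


Mask: 255.255.252.0
175.67.229.83 AND mask = 175.67.228.0
175.67.228.197 AND mask = 175.67.228.0
Yes, same subnet (175.67.228.0)


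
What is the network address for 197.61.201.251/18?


IP:   11000101.00111101.11001001.11111011
Mask: 11111111.11111111.11000000.00000000
AND operation:
Net:  11000101.00111101.11000000.00000000
Network: 197.61.192.0/18


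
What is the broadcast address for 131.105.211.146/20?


Network: 131.105.208.0/20
Host bits = 12
Set all host bits to 1:
Broadcast: 131.105.223.255


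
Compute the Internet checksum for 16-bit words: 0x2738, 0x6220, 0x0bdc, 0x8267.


Sum all words (with carry folding):
+ 0x2738 = 0x2738
+ 0x6220 = 0x8958
+ 0x0bdc = 0x9534
+ 0x8267 = 0x179c
One's complement: ~0x179c
Checksum = 0xe863
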